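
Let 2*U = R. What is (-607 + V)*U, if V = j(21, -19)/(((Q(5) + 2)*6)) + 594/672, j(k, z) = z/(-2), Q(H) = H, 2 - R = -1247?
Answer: -254270171/672 ≈ -3.7838e+5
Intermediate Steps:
R = 1249 (R = 2 - 1*(-1247) = 2 + 1247 = 1249)
j(k, z) = -z/2 (j(k, z) = z*(-½) = -z/2)
U = 1249/2 (U = (½)*1249 = 1249/2 ≈ 624.50)
V = 373/336 (V = (-½*(-19))/(((5 + 2)*6)) + 594/672 = 19/(2*((7*6))) + 594*(1/672) = (19/2)/42 + 99/112 = (19/2)*(1/42) + 99/112 = 19/84 + 99/112 = 373/336 ≈ 1.1101)
(-607 + V)*U = (-607 + 373/336)*(1249/2) = -203579/336*1249/2 = -254270171/672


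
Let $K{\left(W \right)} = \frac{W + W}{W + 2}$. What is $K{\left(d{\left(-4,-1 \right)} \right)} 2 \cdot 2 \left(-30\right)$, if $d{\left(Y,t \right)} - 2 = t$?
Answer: $-80$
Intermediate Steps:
$d{\left(Y,t \right)} = 2 + t$
$K{\left(W \right)} = \frac{2 W}{2 + W}$
$K{\left(d{\left(-4,-1 \right)} \right)} 2 \cdot 2 \left(-30\right) = \frac{2 \left(2 - 1\right)}{2 + \left(2 - 1\right)} 2 \cdot 2 \left(-30\right) = 2 \cdot 1 \frac{1}{2 + 1} \cdot 4 \left(-30\right) = 2 \cdot 1 \cdot \frac{1}{3} \cdot 4 \left(-30\right) = \frac{2}{3} \cdot 4 \left(-30\right) = \frac{8}{3} \left(-30\right) = -80$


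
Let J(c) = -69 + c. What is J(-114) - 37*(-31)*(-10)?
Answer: -11653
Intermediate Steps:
J(-114) - 37*(-31)*(-10) = (-69 - 114) - 37*(-31)*(-10) = -183 - (-1147)*(-10) = -183 - 1*11470 = -183 - 11470 = -11653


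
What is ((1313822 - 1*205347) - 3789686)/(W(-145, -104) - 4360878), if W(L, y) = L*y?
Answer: 2681211/4345798 ≈ 0.61697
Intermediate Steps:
((1313822 - 1*205347) - 3789686)/(W(-145, -104) - 4360878) = ((1313822 - 1*205347) - 3789686)/(-145*(-104) - 4360878) = ((1313822 - 205347) - 3789686)/(15080 - 4360878) = (1108475 - 3789686)/(-4345798) = -2681211*(-1/4345798) = 2681211/4345798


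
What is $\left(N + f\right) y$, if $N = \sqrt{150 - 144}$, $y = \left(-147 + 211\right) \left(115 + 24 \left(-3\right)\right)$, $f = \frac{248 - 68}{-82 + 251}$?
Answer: $\frac{495360}{169} + 2752 \sqrt{6} \approx 9672.1$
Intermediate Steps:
$f = \frac{180}{169} \approx 1.0651$
$y = 2752$ ($y = 64 \left(115 - 72\right) = 64 \cdot 43 = 2752$)
$N = \sqrt{6} \approx 2.4495$
$\left(N + f\right) y = \left(\sqrt{6} + \frac{180}{169}\right) 2752 = \left(\frac{180}{169} + \sqrt{6}\right) 2752 = \frac{495360}{169} + 2752 \sqrt{6}$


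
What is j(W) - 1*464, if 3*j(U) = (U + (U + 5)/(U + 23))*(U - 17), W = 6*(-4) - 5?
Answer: -242/3 ≈ -80.667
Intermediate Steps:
W = -29 (W = -24 - 5 = -29)
j(U) = (-17 + U)*(U + (5 + U)/(23 + U))/3 (j(U) = ((U + (U + 5)/(U + 23))*(U - 17))/3 = ((U + (5 + U)/(23 + U))*(-17 + U))/3 = ((-17 + U)*(U + (5 + U)/(23 + U)))/3 = (-17 + U)*(U + (5 + U)/(23 + U))/3)
j(W) - 1*464 = (-85 + (-29)³ - 403*(-29) + 7*(-29)²)/(3*(23 - 29)) - 1*464 = (⅓)*(-85 - 24389 + 11687 + 7*841)/(-6) - 464 = (⅓)*(-⅙)*(-85 - 24389 + 11687 + 5887) - 464 = (⅓)*(-⅙)*(-6900) - 464 = 1150/3 - 464 = -242/3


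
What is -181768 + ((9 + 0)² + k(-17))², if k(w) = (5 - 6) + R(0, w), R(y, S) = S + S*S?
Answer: -57864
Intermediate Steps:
R(y, S) = S + S²
k(w) = -1 + w*(1 + w) (k(w) = (5 - 6) + w*(1 + w) = -1 + w*(1 + w))
-181768 + ((9 + 0)² + k(-17))² = -181768 + ((9 + 0)² + (-1 - 17*(1 - 17)))² = -181768 + (9² + (-1 - 17*(-16)))² = -181768 + (81 + (-1 + 272))² = -181768 + (81 + 271)² = -181768 + 352² = -181768 + 123904 = -57864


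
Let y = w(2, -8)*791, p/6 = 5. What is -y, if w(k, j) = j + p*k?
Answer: -41132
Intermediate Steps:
p = 30 (p = 6*5 = 30)
w(k, j) = j + 30*k
y = 41132 (y = (-8 + 30*2)*791 = (-8 + 60)*791 = 52*791 = 41132)
-y = -1*41132 = -41132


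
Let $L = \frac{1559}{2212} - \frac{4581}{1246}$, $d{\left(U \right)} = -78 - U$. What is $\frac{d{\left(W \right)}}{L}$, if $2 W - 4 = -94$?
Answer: $\frac{6496644}{585047} \approx 11.104$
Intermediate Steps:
$W = -45$ ($W = 2 + \frac{1}{2} \left(-94\right) = 2 - 47 = -45$)
$L = - \frac{585047}{196868}$ ($L = 1559 \cdot \frac{1}{2212} - \frac{4581}{1246} = \frac{1559}{2212} - \frac{4581}{1246} = - \frac{585047}{196868} \approx -2.9718$)
$\frac{d{\left(W \right)}}{L} = \frac{-78 - -45}{- \frac{585047}{196868}} = \left(-78 + 45\right) \left(- \frac{196868}{585047}\right) = \left(-33\right) \left(- \frac{196868}{585047}\right) = \frac{6496644}{585047}$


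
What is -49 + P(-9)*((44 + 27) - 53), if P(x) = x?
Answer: -211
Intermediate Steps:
-49 + P(-9)*((44 + 27) - 53) = -49 - 9*((44 + 27) - 53) = -49 - 9*(71 - 53) = -49 - 9*18 = -49 - 162 = -211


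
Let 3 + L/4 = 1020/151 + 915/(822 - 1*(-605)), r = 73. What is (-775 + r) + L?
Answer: -147475758/215477 ≈ -684.42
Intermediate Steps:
L = 3789096/215477 (L = -12 + 4*(1020/151 + 915/(822 - 1*(-605))) = -12 + 4*(1020*(1/151) + 915/(822 + 605)) = -12 + 4*(1020/151 + 915/1427) = -12 + 4*(1593705/215477) = -12 + 6374820/215477 = 3789096/215477 ≈ 17.585)
(-775 + r) + L = (-775 + 73) + 3789096/215477 = -702 + 3789096/215477 = -147475758/215477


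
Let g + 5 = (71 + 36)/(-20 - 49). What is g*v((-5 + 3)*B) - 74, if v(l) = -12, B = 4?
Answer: 106/23 ≈ 4.6087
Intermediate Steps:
g = -452/69 (g = -5 + (71 + 36)/(-20 - 49) = -5 + 107/(-69) = -5 + 107*(-1/69) = -5 - 107/69 = -452/69 ≈ -6.5507)
g*v((-5 + 3)*B) - 74 = -452/69*(-12) - 74 = 1808/23 - 74 = 106/23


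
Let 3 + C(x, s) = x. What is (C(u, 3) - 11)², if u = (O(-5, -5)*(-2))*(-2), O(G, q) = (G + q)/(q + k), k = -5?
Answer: 100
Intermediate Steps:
O(G, q) = (G + q)/(-5 + q) (O(G, q) = (G + q)/(q - 5) = (G + q)/(-5 + q))
u = 4 (u = (((-5 - 5)/(-5 - 5))*(-2))*(-2) = ((-10/(-10))*(-2))*(-2) = (-⅒*(-10)*(-2))*(-2) = (1*(-2))*(-2) = -2*(-2) = 4)
C(x, s) = -3 + x
(C(u, 3) - 11)² = ((-3 + 4) - 11)² = (1 - 11)² = (-10)² = 100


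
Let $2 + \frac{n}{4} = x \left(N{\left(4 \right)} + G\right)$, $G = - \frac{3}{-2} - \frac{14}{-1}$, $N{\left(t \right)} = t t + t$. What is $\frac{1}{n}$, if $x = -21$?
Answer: $- \frac{1}{2990} \approx -0.00033445$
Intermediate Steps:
$N{\left(t \right)} = t + t^{2}$ ($N{\left(t \right)} = t^{2} + t = t + t^{2}$)
$G = \frac{31}{2}$ ($G = \left(-3\right) \left(- \frac{1}{2}\right) - -14 = \frac{3}{2} + 14 = \frac{31}{2} \approx 15.5$)
$n = -2990$ ($n = -8 + 4 \left(- 21 \left(4 \left(1 + 4\right) + \frac{31}{2}\right)\right) = -8 + 4 \left(- 21 \left(4 \cdot 5 + \frac{31}{2}\right)\right) = -8 + 4 \left(- 21 \left(20 + \frac{31}{2}\right)\right) = -8 + 4 \left(\left(-21\right) \frac{71}{2}\right) = -8 + 4 \left(- \frac{1491}{2}\right) = -8 - 2982 = -2990$)
$\frac{1}{n} = \frac{1}{-2990} = - \frac{1}{2990}$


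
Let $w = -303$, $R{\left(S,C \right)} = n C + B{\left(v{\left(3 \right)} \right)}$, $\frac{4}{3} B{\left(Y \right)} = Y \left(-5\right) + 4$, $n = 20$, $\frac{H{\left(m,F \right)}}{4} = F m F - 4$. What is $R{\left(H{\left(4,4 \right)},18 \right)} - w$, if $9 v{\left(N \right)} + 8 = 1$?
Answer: $\frac{8027}{12} \approx 668.92$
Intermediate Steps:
$v{\left(N \right)} = - \frac{7}{9}$ ($v{\left(N \right)} = - \frac{8}{9} + \frac{1}{9} \cdot 1 = - \frac{8}{9} + \frac{1}{9} = - \frac{7}{9}$)
$H{\left(m,F \right)} = -16 + 4 m F^{2}$ ($H{\left(m,F \right)} = 4 \left(F m F - 4\right) = 4 \left(m F^{2} - 4\right) = 4 \left(-4 + m F^{2}\right) = -16 + 4 m F^{2}$)
$B{\left(Y \right)} = 3 - \frac{15 Y}{4}$ ($B{\left(Y \right)} = \frac{3 \left(Y \left(-5\right) + 4\right)}{4} = \frac{3 \left(- 5 Y + 4\right)}{4} = \frac{3 \left(4 - 5 Y\right)}{4} = 3 - \frac{15 Y}{4}$)
$R{\left(S,C \right)} = \frac{71}{12} + 20 C$ ($R{\left(S,C \right)} = 20 C + \left(3 - - \frac{35}{12}\right) = 20 C + \left(3 + \frac{35}{12}\right) = 20 C + \frac{71}{12} = \frac{71}{12} + 20 C$)
$R{\left(H{\left(4,4 \right)},18 \right)} - w = \left(\frac{71}{12} + 20 \cdot 18\right) - -303 = \left(\frac{71}{12} + 360\right) + 303 = \frac{4391}{12} + 303 = \frac{8027}{12}$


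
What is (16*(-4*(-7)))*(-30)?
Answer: -13440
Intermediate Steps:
(16*(-4*(-7)))*(-30) = (16*28)*(-30) = 448*(-30) = -13440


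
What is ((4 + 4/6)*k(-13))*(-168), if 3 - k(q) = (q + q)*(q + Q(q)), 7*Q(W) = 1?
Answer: 259728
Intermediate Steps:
Q(W) = ⅐ (Q(W) = (⅐)*1 = ⅐)
k(q) = 3 - 2*q*(⅐ + q) (k(q) = 3 - (q + q)*(q + ⅐) = 3 - 2*q*(⅐ + q))
((4 + 4/6)*k(-13))*(-168) = ((4 + 4/6)*(3 - 2*(-13)² - 2/7*(-13)))*(-168) = ((4 + 4*(⅙))*(3 - 2*169 + 26/7))*(-168) = ((4 + ⅔)*(3 - 338 + 26/7))*(-168) = ((14/3)*(-2319/7))*(-168) = -1546*(-168) = 259728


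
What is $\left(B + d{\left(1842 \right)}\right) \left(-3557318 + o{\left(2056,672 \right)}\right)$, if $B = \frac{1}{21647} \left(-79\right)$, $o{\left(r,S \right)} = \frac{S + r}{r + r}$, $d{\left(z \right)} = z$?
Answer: $- \frac{72907500659375145}{11126558} \approx -6.5526 \cdot 10^{9}$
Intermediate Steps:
$o{\left(r,S \right)} = \frac{S + r}{2 r}$
$B = - \frac{79}{21647}$ ($B = \frac{1}{21647} \left(-79\right) = - \frac{79}{21647} \approx -0.0036495$)
$\left(B + d{\left(1842 \right)}\right) \left(-3557318 + o{\left(2056,672 \right)}\right) = \left(- \frac{79}{21647} + 1842\right) \left(-3557318 + \frac{672 + 2056}{2 \cdot 2056}\right) = \frac{39873695 \left(-3557318 + \frac{1}{2} \cdot \frac{1}{2056} \cdot 2728\right)}{21647} = \frac{39873695 \left(-3557318 + \frac{341}{514}\right)}{21647} = \frac{39873695}{21647} \left(- \frac{1828461111}{514}\right) = - \frac{72907500659375145}{11126558}$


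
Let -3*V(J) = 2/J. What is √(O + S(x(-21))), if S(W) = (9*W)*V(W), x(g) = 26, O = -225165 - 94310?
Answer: I*√319481 ≈ 565.23*I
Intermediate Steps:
O = -319475
V(J) = -2/(3*J)
S(W) = -6 (S(W) = (9*W)*(-2/(3*W)) = -6)
√(O + S(x(-21))) = √(-319475 - 6) = √(-319481) = I*√319481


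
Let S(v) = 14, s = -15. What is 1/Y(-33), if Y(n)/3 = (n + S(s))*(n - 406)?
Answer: 1/25023 ≈ 3.9963e-5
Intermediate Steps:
Y(n) = 3*(-406 + n)*(14 + n) (Y(n) = 3*((n + 14)*(n - 406)) = 3*((14 + n)*(-406 + n)) = 3*((-406 + n)*(14 + n)) = 3*(-406 + n)*(14 + n))
1/Y(-33) = 1/(-17052 - 1176*(-33) + 3*(-33)²) = 1/(-17052 + 38808 + 3*1089) = 1/(-17052 + 38808 + 3267) = 1/25023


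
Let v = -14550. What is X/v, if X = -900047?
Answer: 900047/14550 ≈ 61.859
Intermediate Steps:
X/v = -900047/(-14550) = -900047*(-1/14550) = 900047/14550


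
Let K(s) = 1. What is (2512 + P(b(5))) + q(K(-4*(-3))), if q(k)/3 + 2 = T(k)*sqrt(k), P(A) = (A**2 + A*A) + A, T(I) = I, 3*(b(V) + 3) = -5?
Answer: 22931/9 ≈ 2547.9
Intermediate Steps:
b(V) = -14/3 (b(V) = -3 + (1/3)*(-5) = -3 - 5/3 = -14/3)
P(A) = A + 2*A**2 (P(A) = (A**2 + A**2) + A = 2*A**2 + A = A + 2*A**2)
q(k) = -6 + 3*k**(3/2) (q(k) = -6 + 3*(k*sqrt(k)) = -6 + 3*k**(3/2))
(2512 + P(b(5))) + q(K(-4*(-3))) = (2512 - 14*(1 + 2*(-14/3))/3) + (-6 + 3*1**(3/2)) = (2512 - 14*(1 - 28/3)/3) + (-6 + 3*1) = (2512 - 14/3*(-25/3)) + (-6 + 3) = (2512 + 350/9) - 3 = 22958/9 - 3 = 22931/9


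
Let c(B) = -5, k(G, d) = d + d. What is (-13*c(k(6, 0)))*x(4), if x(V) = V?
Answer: 260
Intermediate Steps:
k(G, d) = 2*d
(-13*c(k(6, 0)))*x(4) = -13*(-5)*4 = 65*4 = 260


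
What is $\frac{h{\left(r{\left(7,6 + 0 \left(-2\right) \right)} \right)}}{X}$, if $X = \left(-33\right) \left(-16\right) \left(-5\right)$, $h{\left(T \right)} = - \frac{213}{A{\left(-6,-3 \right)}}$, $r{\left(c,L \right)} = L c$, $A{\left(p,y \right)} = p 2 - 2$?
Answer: $- \frac{71}{12320} \approx -0.005763$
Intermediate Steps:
$A{\left(p,y \right)} = -2 + 2 p$ ($A{\left(p,y \right)} = 2 p - 2 = -2 + 2 p$)
$h{\left(T \right)} = \frac{213}{14}$ ($h{\left(T \right)} = - \frac{213}{-2 + 2 \left(-6\right)} = - \frac{213}{-2 - 12} = - \frac{213}{-14} = \left(-213\right) \left(- \frac{1}{14}\right) = \frac{213}{14}$)
$X = -2640$ ($X = 528 \left(-5\right) = -2640$)
$\frac{h{\left(r{\left(7,6 + 0 \left(-2\right) \right)} \right)}}{X} = \frac{213}{14 \left(-2640\right)} = \frac{213}{14} \left(- \frac{1}{2640}\right) = - \frac{71}{12320}$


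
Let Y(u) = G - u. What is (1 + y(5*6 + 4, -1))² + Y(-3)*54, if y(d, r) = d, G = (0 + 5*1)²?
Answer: 2737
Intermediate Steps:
G = 25 (G = (0 + 5)² = 5² = 25)
Y(u) = 25 - u
(1 + y(5*6 + 4, -1))² + Y(-3)*54 = (1 + (5*6 + 4))² + (25 - 1*(-3))*54 = (1 + (30 + 4))² + (25 + 3)*54 = (1 + 34)² + 28*54 = 35² + 1512 = 1225 + 1512 = 2737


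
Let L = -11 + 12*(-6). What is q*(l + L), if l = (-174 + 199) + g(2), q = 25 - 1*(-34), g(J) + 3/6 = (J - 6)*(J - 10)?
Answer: -3127/2 ≈ -1563.5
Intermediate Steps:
g(J) = -1/2 + (-10 + J)*(-6 + J) (g(J) = -1/2 + (J - 6)*(J - 10) = -1/2 + (-6 + J)*(-10 + J) = -1/2 + (-10 + J)*(-6 + J))
L = -83 (L = -11 - 72 = -83)
q = 59 (q = 25 + 34 = 59)
l = 113/2 (l = (-174 + 199) + (119/2 + 2**2 - 16*2) = 25 + (119/2 + 4 - 32) = 25 + 63/2 = 113/2 ≈ 56.500)
q*(l + L) = 59*(113/2 - 83) = 59*(-53/2) = -3127/2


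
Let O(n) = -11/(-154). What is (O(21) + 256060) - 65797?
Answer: 2663683/14 ≈ 1.9026e+5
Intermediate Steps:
O(n) = 1/14 (O(n) = -11*(-1/154) = 1/14)
(O(21) + 256060) - 65797 = (1/14 + 256060) - 65797 = 3584841/14 - 65797 = 2663683/14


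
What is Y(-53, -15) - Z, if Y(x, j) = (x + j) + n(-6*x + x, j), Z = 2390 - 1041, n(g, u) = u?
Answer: -1432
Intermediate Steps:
Z = 1349
Y(x, j) = x + 2*j (Y(x, j) = (x + j) + j = (j + x) + j = x + 2*j)
Y(-53, -15) - Z = (-53 + 2*(-15)) - 1*1349 = (-53 - 30) - 1349 = -83 - 1349 = -1432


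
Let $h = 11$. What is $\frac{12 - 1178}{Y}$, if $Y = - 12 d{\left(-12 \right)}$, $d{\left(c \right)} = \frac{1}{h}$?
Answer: $\frac{6413}{6} \approx 1068.8$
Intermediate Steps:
$d{\left(c \right)} = \frac{1}{11}$
$Y = - \frac{12}{11}$ ($Y = \left(-12\right) \frac{1}{11} = - \frac{12}{11} \approx -1.0909$)
$\frac{12 - 1178}{Y} = \frac{12 - 1178}{- \frac{12}{11}} = \left(12 - 1178\right) \left(- \frac{11}{12}\right) = \left(-1166\right) \left(- \frac{11}{12}\right) = \frac{6413}{6}$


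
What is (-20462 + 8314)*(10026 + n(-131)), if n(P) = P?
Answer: -120204460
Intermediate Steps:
(-20462 + 8314)*(10026 + n(-131)) = (-20462 + 8314)*(10026 - 131) = -12148*9895 = -120204460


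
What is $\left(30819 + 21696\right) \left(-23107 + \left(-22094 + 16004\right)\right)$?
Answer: $-1533280455$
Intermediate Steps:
$\left(30819 + 21696\right) \left(-23107 + \left(-22094 + 16004\right)\right) = 52515 \left(-23107 - 6090\right) = 52515 \left(-29197\right) = -1533280455$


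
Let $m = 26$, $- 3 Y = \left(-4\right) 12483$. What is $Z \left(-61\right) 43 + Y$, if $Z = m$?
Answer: $-51554$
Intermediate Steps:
$Y = 16644$ ($Y = - \frac{\left(-4\right) 12483}{3} = \left(- \frac{1}{3}\right) \left(-49932\right) = 16644$)
$Z = 26$
$Z \left(-61\right) 43 + Y = 26 \left(-61\right) 43 + 16644 = \left(-1586\right) 43 + 16644 = -68198 + 16644 = -51554$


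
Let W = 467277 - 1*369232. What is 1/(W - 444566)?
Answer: -1/346521 ≈ -2.8858e-6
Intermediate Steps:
W = 98045 (W = 467277 - 369232 = 98045)
1/(W - 444566) = 1/(98045 - 444566) = 1/(-346521) = -1/346521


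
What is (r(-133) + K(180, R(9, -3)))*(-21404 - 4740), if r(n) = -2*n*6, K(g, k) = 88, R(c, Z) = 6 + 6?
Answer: -44026496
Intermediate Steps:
R(c, Z) = 12
r(n) = -12*n
(r(-133) + K(180, R(9, -3)))*(-21404 - 4740) = (-12*(-133) + 88)*(-21404 - 4740) = (1596 + 88)*(-26144) = 1684*(-26144) = -44026496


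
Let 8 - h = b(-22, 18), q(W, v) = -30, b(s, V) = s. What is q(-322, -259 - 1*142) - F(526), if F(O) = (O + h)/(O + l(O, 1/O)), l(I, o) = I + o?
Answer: -16893046/553353 ≈ -30.529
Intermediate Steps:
h = 30 (h = 8 - 1*(-22) = 8 + 22 = 30)
F(O) = (30 + O)/(1/O + 2*O) (F(O) = (O + 30)/(O + (O + 1/O)) = (30 + O)/(1/O + 2*O))
q(-322, -259 - 1*142) - F(526) = -30 - 526*(30 + 526)/(1 + 2*526²) = -30 - 526*556/(1 + 2*276676) = -30 - 526*556/(1 + 553352) = -30 - 526*556/553353 = -30 - 1*292456/553353 = -30 - 292456/553353 = -16893046/553353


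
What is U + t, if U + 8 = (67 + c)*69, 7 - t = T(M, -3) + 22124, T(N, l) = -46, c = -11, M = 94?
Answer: -18215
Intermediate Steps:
t = -22071 (t = 7 - (-46 + 22124) = 7 - 1*22078 = 7 - 22078 = -22071)
U = 3856 (U = -8 + (67 - 11)*69 = -8 + 56*69 = -8 + 3864 = 3856)
U + t = 3856 - 22071 = -18215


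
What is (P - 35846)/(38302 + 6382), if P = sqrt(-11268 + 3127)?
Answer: -17923/22342 + I*sqrt(8141)/44684 ≈ -0.80221 + 0.0020192*I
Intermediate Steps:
P = I*sqrt(8141) (P = sqrt(-8141) = I*sqrt(8141) ≈ 90.228*I)
(P - 35846)/(38302 + 6382) = (I*sqrt(8141) - 35846)/(38302 + 6382) = (-35846 + I*sqrt(8141))/44684 = (-35846 + I*sqrt(8141))*(1/44684) = -17923/22342 + I*sqrt(8141)/44684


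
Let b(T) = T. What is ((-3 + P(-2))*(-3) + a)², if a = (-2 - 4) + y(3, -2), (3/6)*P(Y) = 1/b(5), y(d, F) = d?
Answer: 576/25 ≈ 23.040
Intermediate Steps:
P(Y) = ⅖ (P(Y) = 2/5 = 2*(⅕) = ⅖)
a = -3 (a = (-2 - 4) + 3 = -6 + 3 = -3)
((-3 + P(-2))*(-3) + a)² = ((-3 + ⅖)*(-3) - 3)² = (-13/5*(-3) - 3)² = (39/5 - 3)² = (24/5)² = 576/25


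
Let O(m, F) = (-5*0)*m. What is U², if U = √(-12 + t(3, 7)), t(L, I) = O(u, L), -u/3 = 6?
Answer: -12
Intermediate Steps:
u = -18 (u = -3*6 = -18)
O(m, F) = 0 (O(m, F) = 0*m = 0)
t(L, I) = 0
U = 2*I*√3 (U = √(-12 + 0) = √(-12) = 2*I*√3 ≈ 3.4641*I)
U² = (2*I*√3)² = -12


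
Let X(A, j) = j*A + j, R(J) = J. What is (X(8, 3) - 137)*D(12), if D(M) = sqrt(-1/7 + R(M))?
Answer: -110*sqrt(581)/7 ≈ -378.78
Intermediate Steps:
X(A, j) = j + A*j (X(A, j) = A*j + j = j + A*j)
D(M) = sqrt(-1/7 + M)
(X(8, 3) - 137)*D(12) = (3*(1 + 8) - 137)*(sqrt(-7 + 49*12)/7) = (3*9 - 137)*(sqrt(-7 + 588)/7) = (27 - 137)*(sqrt(581)/7) = -110*sqrt(581)/7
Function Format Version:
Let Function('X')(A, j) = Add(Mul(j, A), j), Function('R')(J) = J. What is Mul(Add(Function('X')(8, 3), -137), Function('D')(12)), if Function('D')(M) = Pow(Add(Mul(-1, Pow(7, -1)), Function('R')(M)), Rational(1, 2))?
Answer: Mul(Rational(-110, 7), Pow(581, Rational(1, 2))) ≈ -378.78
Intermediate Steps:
Function('X')(A, j) = Add(j, Mul(A, j)) (Function('X')(A, j) = Add(Mul(A, j), j) = Add(j, Mul(A, j)))
Function('D')(M) = Pow(Add(Rational(-1, 7), M), Rational(1, 2)) (Function('D')(M) = Pow(Add(Mul(-1, Pow(7, -1)), M), Rational(1, 2)) = Pow(Add(Mul(-1, Rational(1, 7)), M), Rational(1, 2)) = Pow(Add(Rational(-1, 7), M), Rational(1, 2)))
Mul(Add(Function('X')(8, 3), -137), Function('D')(12)) = Mul(Add(Mul(3, Add(1, 8)), -137), Mul(Rational(1, 7), Pow(Add(-7, Mul(49, 12)), Rational(1, 2)))) = Mul(Add(Mul(3, 9), -137), Mul(Rational(1, 7), Pow(Add(-7, 588), Rational(1, 2)))) = Mul(Add(27, -137), Mul(Rational(1, 7), Pow(581, Rational(1, 2)))) = Mul(-110, Mul(Rational(1, 7), Pow(581, Rational(1, 2)))) = Mul(Rational(-110, 7), Pow(581, Rational(1, 2)))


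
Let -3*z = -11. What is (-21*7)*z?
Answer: -539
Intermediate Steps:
z = 11/3 (z = -1/3*(-11) = 11/3 ≈ 3.6667)
(-21*7)*z = -21*7*(11/3) = -147*11/3 = -539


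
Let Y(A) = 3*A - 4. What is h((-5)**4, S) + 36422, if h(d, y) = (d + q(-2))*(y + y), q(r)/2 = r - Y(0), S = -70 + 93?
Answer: 65356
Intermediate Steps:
Y(A) = -4 + 3*A
S = 23
q(r) = 8 + 2*r (q(r) = 2*(r - (-4 + 3*0)) = 2*(r - (-4 + 0)) = 2*(r - 1*(-4)) = 2*(r + 4) = 2*(4 + r) = 8 + 2*r)
h(d, y) = 2*y*(4 + d) (h(d, y) = (d + (8 + 2*(-2)))*(y + y) = (d + (8 - 4))*(2*y) = (d + 4)*(2*y) = (4 + d)*(2*y) = 2*y*(4 + d))
h((-5)**4, S) + 36422 = 2*23*(4 + (-5)**4) + 36422 = 2*23*(4 + 625) + 36422 = 2*23*629 + 36422 = 28934 + 36422 = 65356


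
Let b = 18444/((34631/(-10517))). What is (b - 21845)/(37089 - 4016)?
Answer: -950489743/1145351063 ≈ -0.82987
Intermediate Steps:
b = -193975548/34631 (b = 18444/((34631*(-1/10517))) = 18444/(-34631/10517) = 18444*(-10517/34631) = -193975548/34631 ≈ -5601.2)
(b - 21845)/(37089 - 4016) = (-193975548/34631 - 21845)/(37089 - 4016) = -950489743/34631/33073 = -950489743/34631*1/33073 = -950489743/1145351063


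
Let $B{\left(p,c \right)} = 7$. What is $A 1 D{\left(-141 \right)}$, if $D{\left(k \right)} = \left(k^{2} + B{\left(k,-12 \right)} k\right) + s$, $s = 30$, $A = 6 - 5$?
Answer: $18924$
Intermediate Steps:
$A = 1$ ($A = 6 - 5 = 1$)
$D{\left(k \right)} = 30 + k^{2} + 7 k$ ($D{\left(k \right)} = \left(k^{2} + 7 k\right) + 30 = 30 + k^{2} + 7 k$)
$A 1 D{\left(-141 \right)} = 1 \cdot 1 \left(30 + \left(-141\right)^{2} + 7 \left(-141\right)\right) = 1 \left(30 + 19881 - 987\right) = 1 \cdot 18924 = 18924$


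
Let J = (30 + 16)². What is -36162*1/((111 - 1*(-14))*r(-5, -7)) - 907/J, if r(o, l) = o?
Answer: 75951917/1322500 ≈ 57.431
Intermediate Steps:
J = 2116 (J = 46² = 2116)
-36162*1/((111 - 1*(-14))*r(-5, -7)) - 907/J = -36162*(-1/(5*(111 - 1*(-14)))) - 907/2116 = -36162*(-1/(5*(111 + 14))) - 907*1/2116 = -36162/(125*(-5)) - 907/2116 = -36162/(-625) - 907/2116 = -36162*(-1/625) - 907/2116 = 36162/625 - 907/2116 = 75951917/1322500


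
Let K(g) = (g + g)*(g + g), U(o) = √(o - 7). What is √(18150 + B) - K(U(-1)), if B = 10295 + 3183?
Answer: 32 + 2*√7907 ≈ 209.84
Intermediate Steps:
B = 13478
U(o) = √(-7 + o)
K(g) = 4*g² (K(g) = (2*g)*(2*g) = 4*g²)
√(18150 + B) - K(U(-1)) = √(18150 + 13478) - 4*(√(-7 - 1))² = √31628 - 4*(√(-8))² = 2*√7907 - 4*(2*I*√2)² = 2*√7907 - 4*(-8) = 2*√7907 - 1*(-32) = 2*√7907 + 32 = 32 + 2*√7907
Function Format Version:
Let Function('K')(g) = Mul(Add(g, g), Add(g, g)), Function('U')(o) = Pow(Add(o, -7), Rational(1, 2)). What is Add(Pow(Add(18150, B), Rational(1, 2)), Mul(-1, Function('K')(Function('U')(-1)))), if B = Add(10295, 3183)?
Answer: Add(32, Mul(2, Pow(7907, Rational(1, 2)))) ≈ 209.84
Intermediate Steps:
B = 13478
Function('U')(o) = Pow(Add(-7, o), Rational(1, 2))
Function('K')(g) = Mul(4, Pow(g, 2)) (Function('K')(g) = Mul(Mul(2, g), Mul(2, g)) = Mul(4, Pow(g, 2)))
Add(Pow(Add(18150, B), Rational(1, 2)), Mul(-1, Function('K')(Function('U')(-1)))) = Add(Pow(Add(18150, 13478), Rational(1, 2)), Mul(-1, Mul(4, Pow(Pow(Add(-7, -1), Rational(1, 2)), 2)))) = Add(Pow(31628, Rational(1, 2)), Mul(-1, Mul(4, Pow(Pow(-8, Rational(1, 2)), 2)))) = Add(Mul(2, Pow(7907, Rational(1, 2))), Mul(-1, Mul(4, Pow(Mul(2, I, Pow(2, Rational(1, 2))), 2)))) = Add(Mul(2, Pow(7907, Rational(1, 2))), Mul(-1, Mul(4, -8))) = Add(Mul(2, Pow(7907, Rational(1, 2))), Mul(-1, -32)) = Add(Mul(2, Pow(7907, Rational(1, 2))), 32) = Add(32, Mul(2, Pow(7907, Rational(1, 2))))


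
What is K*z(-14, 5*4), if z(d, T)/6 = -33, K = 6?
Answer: -1188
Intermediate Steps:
z(d, T) = -198 (z(d, T) = 6*(-33) = -198)
K*z(-14, 5*4) = 6*(-198) = -1188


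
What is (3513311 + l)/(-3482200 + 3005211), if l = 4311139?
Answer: -7824450/476989 ≈ -16.404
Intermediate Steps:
(3513311 + l)/(-3482200 + 3005211) = (3513311 + 4311139)/(-3482200 + 3005211) = 7824450/(-476989) = 7824450*(-1/476989) = -7824450/476989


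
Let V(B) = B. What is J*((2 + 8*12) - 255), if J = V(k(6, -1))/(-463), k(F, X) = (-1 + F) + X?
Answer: 628/463 ≈ 1.3564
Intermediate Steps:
k(F, X) = -1 + F + X
J = -4/463 (J = (-1 + 6 - 1)/(-463) = 4*(-1/463) = -4/463 ≈ -0.0086393)
J*((2 + 8*12) - 255) = -4*((2 + 8*12) - 255)/463 = -4*((2 + 96) - 255)/463 = -4*(98 - 255)/463 = -4/463*(-157) = 628/463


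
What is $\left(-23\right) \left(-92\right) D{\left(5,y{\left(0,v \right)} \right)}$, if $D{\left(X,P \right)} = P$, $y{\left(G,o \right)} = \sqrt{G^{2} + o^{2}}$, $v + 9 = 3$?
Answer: $12696$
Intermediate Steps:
$v = -6$ ($v = -9 + 3 = -6$)
$\left(-23\right) \left(-92\right) D{\left(5,y{\left(0,v \right)} \right)} = \left(-23\right) \left(-92\right) \sqrt{0^{2} + \left(-6\right)^{2}} = 2116 \sqrt{0 + 36} = 2116 \sqrt{36} = 2116 \cdot 6 = 12696$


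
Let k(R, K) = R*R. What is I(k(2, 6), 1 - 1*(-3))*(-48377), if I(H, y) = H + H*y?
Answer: -967540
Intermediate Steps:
k(R, K) = R²
I(k(2, 6), 1 - 1*(-3))*(-48377) = (2²*(1 + (1 - 1*(-3))))*(-48377) = (4*(1 + (1 + 3)))*(-48377) = (4*(1 + 4))*(-48377) = (4*5)*(-48377) = 20*(-48377) = -967540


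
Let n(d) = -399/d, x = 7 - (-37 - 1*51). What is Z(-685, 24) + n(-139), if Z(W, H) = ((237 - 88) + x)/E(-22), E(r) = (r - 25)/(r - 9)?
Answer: 1070149/6533 ≈ 163.81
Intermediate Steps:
E(r) = (-25 + r)/(-9 + r)
x = 95 (x = 7 - (-37 - 51) = 7 - 1*(-88) = 7 + 88 = 95)
Z(W, H) = 7564/47 (Z(W, H) = ((237 - 88) + 95)/(((-25 - 22)/(-9 - 22))) = (149 + 95)/((-47/(-31))) = 244/((-1/31*(-47))) = 244/(47/31) = 244*(31/47) = 7564/47)
Z(-685, 24) + n(-139) = 7564/47 - 399/(-139) = 7564/47 - 399*(-1/139) = 7564/47 + 399/139 = 1070149/6533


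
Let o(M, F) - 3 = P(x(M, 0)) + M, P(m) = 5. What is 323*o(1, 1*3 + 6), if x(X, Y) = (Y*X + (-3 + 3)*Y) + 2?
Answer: 2907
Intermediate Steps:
x(X, Y) = 2 + X*Y (x(X, Y) = (X*Y + 0*Y) + 2 = (X*Y + 0) + 2 = X*Y + 2 = 2 + X*Y)
o(M, F) = 8 + M (o(M, F) = 3 + (5 + M) = 8 + M)
323*o(1, 1*3 + 6) = 323*(8 + 1) = 323*9 = 2907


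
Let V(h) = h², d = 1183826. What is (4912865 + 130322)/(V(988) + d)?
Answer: 5043187/2159970 ≈ 2.3348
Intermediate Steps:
(4912865 + 130322)/(V(988) + d) = (4912865 + 130322)/(988² + 1183826) = 5043187/(976144 + 1183826) = 5043187/2159970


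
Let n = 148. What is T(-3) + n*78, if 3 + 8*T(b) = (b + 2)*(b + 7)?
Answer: 92345/8 ≈ 11543.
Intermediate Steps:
T(b) = -3/8 + (2 + b)*(7 + b)/8 (T(b) = -3/8 + ((b + 2)*(b + 7))/8 = -3/8 + ((2 + b)*(7 + b))/8 = -3/8 + (2 + b)*(7 + b)/8)
T(-3) + n*78 = (11/8 + (⅛)*(-3)² + (9/8)*(-3)) + 148*78 = (11/8 + (⅛)*9 - 27/8) + 11544 = (11/8 + 9/8 - 27/8) + 11544 = -7/8 + 11544 = 92345/8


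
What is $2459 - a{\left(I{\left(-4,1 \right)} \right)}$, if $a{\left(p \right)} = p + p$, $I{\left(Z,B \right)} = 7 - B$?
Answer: $2447$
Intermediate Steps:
$a{\left(p \right)} = 2 p$
$2459 - a{\left(I{\left(-4,1 \right)} \right)} = 2459 - 2 \left(7 - 1\right) = 2459 - 2 \cdot 6 = 2459 - 12 = 2447$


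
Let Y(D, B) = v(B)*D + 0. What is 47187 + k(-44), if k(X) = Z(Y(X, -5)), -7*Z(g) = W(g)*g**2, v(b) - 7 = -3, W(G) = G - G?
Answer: 47187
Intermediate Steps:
W(G) = 0
v(b) = 4 (v(b) = 7 - 3 = 4)
Y(D, B) = 4*D (Y(D, B) = 4*D + 0 = 4*D)
Z(g) = 0 (Z(g) = -0*g**2 = -1/7*0 = 0)
k(X) = 0
47187 + k(-44) = 47187 + 0 = 47187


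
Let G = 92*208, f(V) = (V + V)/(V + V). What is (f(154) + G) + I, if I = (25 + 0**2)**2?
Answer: 19762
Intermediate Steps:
f(V) = 1 (f(V) = (2*V)/((2*V)) = (2*V)*(1/(2*V)) = 1)
G = 19136
I = 625 (I = (25 + 0)**2 = 25**2 = 625)
(f(154) + G) + I = (1 + 19136) + 625 = 19137 + 625 = 19762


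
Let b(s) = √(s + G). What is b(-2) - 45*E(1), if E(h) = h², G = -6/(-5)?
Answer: -45 + 2*I*√5/5 ≈ -45.0 + 0.89443*I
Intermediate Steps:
G = 6/5 (G = -6*(-⅕) = 6/5 ≈ 1.2000)
b(s) = √(6/5 + s) (b(s) = √(s + 6/5) = √(6/5 + s))
b(-2) - 45*E(1) = √(30 + 25*(-2))/5 - 45*1² = √(30 - 50)/5 - 45*1 = √(-20)/5 - 45 = (2*I*√5)/5 - 45 = 2*I*√5/5 - 45 = -45 + 2*I*√5/5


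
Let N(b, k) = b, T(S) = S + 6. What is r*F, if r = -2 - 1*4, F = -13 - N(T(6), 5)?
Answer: 150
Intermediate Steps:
T(S) = 6 + S
F = -25 (F = -13 - (6 + 6) = -13 - 1*12 = -13 - 12 = -25)
r = -6 (r = -2 - 4 = -6)
r*F = -6*(-25) = 150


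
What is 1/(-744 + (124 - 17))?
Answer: -1/637 ≈ -0.0015699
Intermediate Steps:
1/(-744 + (124 - 17)) = 1/(-744 + 107) = 1/(-637) = -1/637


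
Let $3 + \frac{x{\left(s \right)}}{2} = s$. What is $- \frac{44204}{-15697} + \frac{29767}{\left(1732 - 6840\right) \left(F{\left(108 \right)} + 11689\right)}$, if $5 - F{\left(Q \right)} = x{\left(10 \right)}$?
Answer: $\frac{2636807041161}{936505623680} \approx 2.8156$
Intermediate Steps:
$x{\left(s \right)} = -6 + 2 s$
$F{\left(Q \right)} = -9$ ($F{\left(Q \right)} = 5 - \left(-6 + 2 \cdot 10\right) = 5 - \left(-6 + 20\right) = 5 - 14 = -9$)
$- \frac{44204}{-15697} + \frac{29767}{\left(1732 - 6840\right) \left(F{\left(108 \right)} + 11689\right)} = - \frac{44204}{-15697} + \frac{29767}{\left(1732 - 6840\right) \left(-9 + 11689\right)} = \left(-44204\right) \left(- \frac{1}{15697}\right) + \frac{29767}{\left(-5108\right) 11680} = \frac{44204}{15697} + \frac{29767}{-59661440} = \frac{44204}{15697} + 29767 \left(- \frac{1}{59661440}\right) = \frac{44204}{15697} - \frac{29767}{59661440} = \frac{2636807041161}{936505623680}$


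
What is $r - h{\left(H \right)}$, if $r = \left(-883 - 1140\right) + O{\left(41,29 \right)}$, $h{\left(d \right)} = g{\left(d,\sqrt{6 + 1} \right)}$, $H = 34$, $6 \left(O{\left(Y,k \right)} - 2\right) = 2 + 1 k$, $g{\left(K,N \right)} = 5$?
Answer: $- \frac{12125}{6} \approx -2020.8$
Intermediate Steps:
$O{\left(Y,k \right)} = \frac{7}{3} + \frac{k}{6}$ ($O{\left(Y,k \right)} = 2 + \frac{2 + 1 k}{6} = 2 + \frac{2 + k}{6} = 2 + \left(\frac{1}{3} + \frac{k}{6}\right) = \frac{7}{3} + \frac{k}{6}$)
$h{\left(d \right)} = 5$
$r = - \frac{12095}{6}$ ($r = \left(-883 - 1140\right) + \left(\frac{7}{3} + \frac{1}{6} \cdot 29\right) = -2023 + \left(\frac{7}{3} + \frac{29}{6}\right) = -2023 + \frac{43}{6} = - \frac{12095}{6} \approx -2015.8$)
$r - h{\left(H \right)} = - \frac{12095}{6} - 5 = - \frac{12125}{6}$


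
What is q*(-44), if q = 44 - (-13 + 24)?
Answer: -1452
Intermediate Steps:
q = 33 (q = 44 - 1*11 = 44 - 11 = 33)
q*(-44) = 33*(-44) = -1452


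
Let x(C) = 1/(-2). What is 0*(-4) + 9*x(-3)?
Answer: -9/2 ≈ -4.5000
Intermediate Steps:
x(C) = -½
0*(-4) + 9*x(-3) = 0*(-4) + 9*(-½) = 0 - 9/2 = -9/2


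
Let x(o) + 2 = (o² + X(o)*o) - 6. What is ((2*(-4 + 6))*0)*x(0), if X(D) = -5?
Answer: 0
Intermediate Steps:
x(o) = -8 + o² - 5*o (x(o) = -2 + ((o² - 5*o) - 6) = -2 + (-6 + o² - 5*o) = -8 + o² - 5*o)
((2*(-4 + 6))*0)*x(0) = ((2*(-4 + 6))*0)*(-8 + 0² - 5*0) = ((2*2)*0)*(-8 + 0 + 0) = (4*0)*(-8) = 0*(-8) = 0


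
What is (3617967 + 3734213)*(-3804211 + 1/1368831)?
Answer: -38285168274794201200/1368831 ≈ -2.7969e+13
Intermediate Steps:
(3617967 + 3734213)*(-3804211 + 1/1368831) = 7352180*(-3804211 + 1/1368831) = 7352180*(-5207321947340/1368831) = -38285168274794201200/1368831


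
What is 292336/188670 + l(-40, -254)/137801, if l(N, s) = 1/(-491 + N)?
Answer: 3565151061091/2300903948295 ≈ 1.5495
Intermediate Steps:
292336/188670 + l(-40, -254)/137801 = 292336/188670 + 1/(-491 - 40*137801) = 292336*(1/188670) + (1/137801)/(-531) = 146168/94335 - 1/531*1/137801 = 146168/94335 - 1/73172331 = 3565151061091/2300903948295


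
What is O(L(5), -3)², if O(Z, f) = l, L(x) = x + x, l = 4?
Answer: 16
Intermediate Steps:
L(x) = 2*x
O(Z, f) = 4
O(L(5), -3)² = 4² = 16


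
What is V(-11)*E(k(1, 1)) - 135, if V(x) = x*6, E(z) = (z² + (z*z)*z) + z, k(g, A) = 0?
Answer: -135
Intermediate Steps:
E(z) = z + z² + z³ (E(z) = (z² + z²*z) + z = (z² + z³) + z = z + z² + z³)
V(x) = 6*x
V(-11)*E(k(1, 1)) - 135 = (6*(-11))*(0*(1 + 0 + 0²)) - 135 = -0*(1 + 0 + 0) - 135 = -0 - 135 = -66*0 - 135 = 0 - 135 = -135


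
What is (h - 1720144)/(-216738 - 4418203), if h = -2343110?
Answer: 4063254/4634941 ≈ 0.87666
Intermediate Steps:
(h - 1720144)/(-216738 - 4418203) = (-2343110 - 1720144)/(-216738 - 4418203) = -4063254/(-4634941) = -4063254*(-1/4634941) = 4063254/4634941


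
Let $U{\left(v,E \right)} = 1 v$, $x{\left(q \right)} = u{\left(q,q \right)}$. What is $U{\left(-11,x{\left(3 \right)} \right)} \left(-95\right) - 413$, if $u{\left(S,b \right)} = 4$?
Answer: $632$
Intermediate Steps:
$x{\left(q \right)} = 4$
$U{\left(v,E \right)} = v$
$U{\left(-11,x{\left(3 \right)} \right)} \left(-95\right) - 413 = \left(-11\right) \left(-95\right) - 413 = 1045 - 413 = 632$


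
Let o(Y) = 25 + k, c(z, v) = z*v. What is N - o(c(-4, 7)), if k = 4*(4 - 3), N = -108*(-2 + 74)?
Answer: -7805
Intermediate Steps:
c(z, v) = v*z
N = -7776 (N = -108*72 = -7776)
k = 4 (k = 4*1 = 4)
o(Y) = 29 (o(Y) = 25 + 4 = 29)
N - o(c(-4, 7)) = -7776 - 1*29 = -7776 - 29 = -7805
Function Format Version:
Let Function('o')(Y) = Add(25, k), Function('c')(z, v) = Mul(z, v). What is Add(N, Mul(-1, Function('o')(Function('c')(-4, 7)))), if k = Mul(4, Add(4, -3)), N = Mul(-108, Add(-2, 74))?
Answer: -7805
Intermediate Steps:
Function('c')(z, v) = Mul(v, z)
N = -7776 (N = Mul(-108, 72) = -7776)
k = 4 (k = Mul(4, 1) = 4)
Function('o')(Y) = 29 (Function('o')(Y) = Add(25, 4) = 29)
Add(N, Mul(-1, Function('o')(Function('c')(-4, 7)))) = Add(-7776, Mul(-1, 29)) = Add(-7776, -29) = -7805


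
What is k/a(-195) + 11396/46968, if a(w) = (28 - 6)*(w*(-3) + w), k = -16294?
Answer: -2317774/1399255 ≈ -1.6564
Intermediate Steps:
a(w) = -44*w (a(w) = 22*(-3*w + w) = 22*(-2*w) = -44*w)
k/a(-195) + 11396/46968 = -16294/((-44*(-195))) + 11396/46968 = -16294/8580 + 11396*(1/46968) = -16294*1/8580 + 2849/11742 = -8147/4290 + 2849/11742 = -2317774/1399255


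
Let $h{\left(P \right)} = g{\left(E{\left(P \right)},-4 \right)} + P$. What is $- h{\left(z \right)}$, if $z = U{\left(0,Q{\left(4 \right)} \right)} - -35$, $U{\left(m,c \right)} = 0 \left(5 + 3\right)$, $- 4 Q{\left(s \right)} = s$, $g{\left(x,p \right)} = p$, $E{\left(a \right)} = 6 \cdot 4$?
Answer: $-31$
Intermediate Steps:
$E{\left(a \right)} = 24$
$Q{\left(s \right)} = - \frac{s}{4}$
$U{\left(m,c \right)} = 0$ ($U{\left(m,c \right)} = 0 \cdot 8 = 0$)
$z = 35$ ($z = 0 - -35 = 0 + 35 = 35$)
$h{\left(P \right)} = -4 + P$
$- h{\left(z \right)} = - (-4 + 35) = \left(-1\right) 31 = -31$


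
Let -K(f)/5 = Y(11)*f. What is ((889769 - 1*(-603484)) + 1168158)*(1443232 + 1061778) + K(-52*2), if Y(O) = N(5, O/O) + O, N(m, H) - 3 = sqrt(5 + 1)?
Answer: 6666861176390 + 520*sqrt(6) ≈ 6.6669e+12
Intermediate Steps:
N(m, H) = 3 + sqrt(6) (N(m, H) = 3 + sqrt(5 + 1) = 3 + sqrt(6))
Y(O) = 3 + O + sqrt(6) (Y(O) = (3 + sqrt(6)) + O = 3 + O + sqrt(6))
K(f) = -5*f*(14 + sqrt(6)) (K(f) = -5*(3 + 11 + sqrt(6))*f = -5*(14 + sqrt(6))*f = -5*f*(14 + sqrt(6)))
((889769 - 1*(-603484)) + 1168158)*(1443232 + 1061778) + K(-52*2) = ((889769 - 1*(-603484)) + 1168158)*(1443232 + 1061778) - 5*(-52*2)*(14 + sqrt(6)) = ((889769 + 603484) + 1168158)*2505010 - 5*(-104)*(14 + sqrt(6)) = (1493253 + 1168158)*2505010 + (7280 + 520*sqrt(6)) = 2661411*2505010 + (7280 + 520*sqrt(6)) = 6666861169110 + (7280 + 520*sqrt(6)) = 6666861176390 + 520*sqrt(6)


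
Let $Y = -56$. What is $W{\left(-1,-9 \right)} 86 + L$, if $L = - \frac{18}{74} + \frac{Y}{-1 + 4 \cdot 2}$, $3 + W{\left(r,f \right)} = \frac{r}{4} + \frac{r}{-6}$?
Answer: $- \frac{60697}{222} \approx -273.41$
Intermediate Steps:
$W{\left(r,f \right)} = -3 + \frac{r}{12}$ ($W{\left(r,f \right)} = -3 + \left(\frac{r}{4} + \frac{r}{-6}\right) = -3 + \left(r \frac{1}{4} + r \left(- \frac{1}{6}\right)\right) = -3 + \left(\frac{r}{4} - \frac{r}{6}\right) = -3 + \frac{r}{12}$)
$L = - \frac{305}{37}$ ($L = - \frac{18}{74} - \frac{56}{-1 + 4 \cdot 2} = \left(-18\right) \frac{1}{74} - \frac{56}{-1 + 8} = - \frac{9}{37} - \frac{56}{7} = - \frac{9}{37} - 8 = - \frac{305}{37} \approx -8.2432$)
$W{\left(-1,-9 \right)} 86 + L = \left(-3 + \frac{1}{12} \left(-1\right)\right) 86 - \frac{305}{37} = \left(-3 - \frac{1}{12}\right) 86 - \frac{305}{37} = \left(- \frac{37}{12}\right) 86 - \frac{305}{37} = - \frac{1591}{6} - \frac{305}{37} = - \frac{60697}{222}$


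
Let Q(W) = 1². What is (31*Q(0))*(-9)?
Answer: -279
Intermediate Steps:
Q(W) = 1
(31*Q(0))*(-9) = (31*1)*(-9) = 31*(-9) = -279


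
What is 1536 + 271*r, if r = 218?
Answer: 60614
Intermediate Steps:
1536 + 271*r = 1536 + 271*218 = 1536 + 59078 = 60614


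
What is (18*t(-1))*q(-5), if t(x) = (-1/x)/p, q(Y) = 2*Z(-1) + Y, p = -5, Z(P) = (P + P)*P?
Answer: 18/5 ≈ 3.6000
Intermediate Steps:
Z(P) = 2*P² (Z(P) = (2*P)*P = 2*P²)
q(Y) = 4 + Y (q(Y) = 2*(2*(-1)²) + Y = 2*(2*1) + Y = 2*2 + Y = 4 + Y)
t(x) = 1/(5*x) (t(x) = -1/x/(-5) = -1/x*(-⅕) = 1/(5*x))
(18*t(-1))*q(-5) = (18*((⅕)/(-1)))*(4 - 5) = (18*((⅕)*(-1)))*(-1) = (18*(-⅕))*(-1) = -18/5*(-1) = 18/5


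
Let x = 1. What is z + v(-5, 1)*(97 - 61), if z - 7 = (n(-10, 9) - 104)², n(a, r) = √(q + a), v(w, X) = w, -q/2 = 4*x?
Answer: 10625 - 624*I*√2 ≈ 10625.0 - 882.47*I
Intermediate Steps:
q = -8 ≈ -8.0000
n(a, r) = √(-8 + a)
z = 7 + (-104 + 3*I*√2)² (z = 7 + (√(-8 - 10) - 104)² = 7 + (√(-18) - 104)² = 7 + (3*I*√2 - 104)² = 7 + (-104 + 3*I*√2)² ≈ 10805.0 - 882.47*I)
z + v(-5, 1)*(97 - 61) = (10805 - 624*I*√2) - 5*(97 - 61) = (10805 - 624*I*√2) - 5*36 = (10805 - 624*I*√2) - 180 = 10625 - 624*I*√2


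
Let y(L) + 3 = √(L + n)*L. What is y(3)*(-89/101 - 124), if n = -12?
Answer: 37839/101 - 113517*I/101 ≈ 374.64 - 1123.9*I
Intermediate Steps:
y(L) = -3 + L*√(-12 + L) (y(L) = -3 + √(L - 12)*L = -3 + √(-12 + L)*L = -3 + L*√(-12 + L))
y(3)*(-89/101 - 124) = (-3 + 3*√(-12 + 3))*(-89/101 - 124) = (-3 + 3*√(-9))*(-89*1/101 - 124) = (-3 + 3*(3*I))*(-89/101 - 124) = (-3 + 9*I)*(-12613/101) = 37839/101 - 113517*I/101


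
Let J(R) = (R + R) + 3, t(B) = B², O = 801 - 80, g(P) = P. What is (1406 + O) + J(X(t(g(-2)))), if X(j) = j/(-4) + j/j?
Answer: 2130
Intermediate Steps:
O = 721
X(j) = 1 - j/4 (X(j) = j*(-¼) + 1 = -j/4 + 1 = 1 - j/4)
J(R) = 3 + 2*R (J(R) = 2*R + 3 = 3 + 2*R)
(1406 + O) + J(X(t(g(-2)))) = (1406 + 721) + (3 + 2*(1 - ¼*(-2)²)) = 2127 + (3 + 2*(1 - ¼*4)) = 2127 + (3 + 2*(1 - 1)) = 2127 + (3 + 2*0) = 2127 + (3 + 0) = 2127 + 3 = 2130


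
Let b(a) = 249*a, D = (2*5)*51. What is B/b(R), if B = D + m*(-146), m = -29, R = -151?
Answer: -4744/37599 ≈ -0.12617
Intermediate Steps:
D = 510 (D = 10*51 = 510)
B = 4744 (B = 510 - 29*(-146) = 510 + 4234 = 4744)
B/b(R) = 4744/((249*(-151))) = 4744/(-37599) = 4744*(-1/37599) = -4744/37599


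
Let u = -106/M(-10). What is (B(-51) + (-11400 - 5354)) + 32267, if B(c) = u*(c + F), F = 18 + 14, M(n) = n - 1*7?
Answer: 261707/17 ≈ 15395.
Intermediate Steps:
M(n) = -7 + n (M(n) = n - 7 = -7 + n)
F = 32
u = 106/17 (u = -106/(-7 - 10) = -106/(-17) = -106*(-1/17) = 106/17 ≈ 6.2353)
B(c) = 3392/17 + 106*c/17 (B(c) = 106*(c + 32)/17 = 106*(32 + c)/17 = 3392/17 + 106*c/17)
(B(-51) + (-11400 - 5354)) + 32267 = ((3392/17 + (106/17)*(-51)) + (-11400 - 5354)) + 32267 = ((3392/17 - 318) - 16754) + 32267 = (-2014/17 - 16754) + 32267 = -286832/17 + 32267 = 261707/17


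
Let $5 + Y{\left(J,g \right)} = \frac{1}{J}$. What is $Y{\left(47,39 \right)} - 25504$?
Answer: $- \frac{1198922}{47} \approx -25509.0$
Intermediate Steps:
$Y{\left(J,g \right)} = -5 + \frac{1}{J}$
$Y{\left(47,39 \right)} - 25504 = \left(-5 + \frac{1}{47}\right) - 25504 = - \frac{234}{47} - 25504 = - \frac{1198922}{47}$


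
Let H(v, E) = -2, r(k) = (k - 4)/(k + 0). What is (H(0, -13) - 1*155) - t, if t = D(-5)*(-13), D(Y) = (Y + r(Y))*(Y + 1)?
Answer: 47/5 ≈ 9.4000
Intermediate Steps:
r(k) = (-4 + k)/k
D(Y) = (1 + Y)*(Y + (-4 + Y)/Y) (D(Y) = (Y + (-4 + Y)/Y)*(Y + 1) = (Y + (-4 + Y)/Y)*(1 + Y) = (1 + Y)*(Y + (-4 + Y)/Y))
t = -832/5 (t = (-3 + (-5)**2 - 4/(-5) + 2*(-5))*(-13) = (-3 + 25 - 4*(-1/5) - 10)*(-13) = (-3 + 25 + 4/5 - 10)*(-13) = (64/5)*(-13) = -832/5 ≈ -166.40)
(H(0, -13) - 1*155) - t = (-2 - 1*155) - 1*(-832/5) = (-2 - 155) + 832/5 = -157 + 832/5 = 47/5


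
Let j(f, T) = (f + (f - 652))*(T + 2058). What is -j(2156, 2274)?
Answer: -15855120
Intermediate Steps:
j(f, T) = (-652 + 2*f)*(2058 + T) (j(f, T) = (f + (-652 + f))*(2058 + T) = (-652 + 2*f)*(2058 + T))
-j(2156, 2274) = -(-1341816 - 652*2274 + 4116*2156 + 2*2274*2156) = -(-1341816 - 1482648 + 8874096 + 9805488) = -1*15855120 = -15855120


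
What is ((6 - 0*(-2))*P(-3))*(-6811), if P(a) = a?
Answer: 122598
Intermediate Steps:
((6 - 0*(-2))*P(-3))*(-6811) = ((6 - 0*(-2))*(-3))*(-6811) = ((6 - 1*0)*(-3))*(-6811) = ((6 + 0)*(-3))*(-6811) = (6*(-3))*(-6811) = -18*(-6811) = 122598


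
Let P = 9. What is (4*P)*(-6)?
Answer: -216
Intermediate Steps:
(4*P)*(-6) = (4*9)*(-6) = 36*(-6) = -216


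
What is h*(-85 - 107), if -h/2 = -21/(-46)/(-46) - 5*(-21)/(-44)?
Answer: -5354496/5819 ≈ -920.17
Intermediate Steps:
h = 27888/5819 (h = -2*(-21/(-46)/(-46) - 5*(-21)/(-44)) = -2*(-21*(-1/46)*(-1/46) + 105*(-1/44)) = -2*((21/46)*(-1/46) - 105/44) = -2*(-21/2116 - 105/44) = -2*(-13944/5819) = 27888/5819 ≈ 4.7926)
h*(-85 - 107) = 27888*(-85 - 107)/5819 = (27888/5819)*(-192) = -5354496/5819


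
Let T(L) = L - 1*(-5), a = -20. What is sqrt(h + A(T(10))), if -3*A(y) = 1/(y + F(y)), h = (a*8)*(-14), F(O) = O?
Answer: sqrt(2015990)/30 ≈ 47.328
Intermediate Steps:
h = 2240 (h = -20*8*(-14) = -160*(-14) = 2240)
T(L) = 5 + L (T(L) = L + 5 = 5 + L)
A(y) = -1/(6*y) (A(y) = -1/(3*(y + y)) = -1/(2*y)/3 = -1/(6*y))
sqrt(h + A(T(10))) = sqrt(2240 - 1/(6*(5 + 10))) = sqrt(2240 - 1/6/15) = sqrt(2240 - 1/6*1/15) = sqrt(2240 - 1/90) = sqrt(201599/90) = sqrt(2015990)/30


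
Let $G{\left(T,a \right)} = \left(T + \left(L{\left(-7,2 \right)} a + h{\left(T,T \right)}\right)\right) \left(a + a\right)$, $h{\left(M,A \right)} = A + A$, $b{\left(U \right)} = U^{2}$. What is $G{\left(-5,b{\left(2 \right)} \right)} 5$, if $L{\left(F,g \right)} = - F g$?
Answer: $1640$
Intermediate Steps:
$L{\left(F,g \right)} = - F g$
$h{\left(M,A \right)} = 2 A$
$G{\left(T,a \right)} = 2 a \left(3 T + 14 a\right)$ ($G{\left(T,a \right)} = \left(T + \left(\left(-1\right) \left(-7\right) 2 a + 2 T\right)\right) \left(a + a\right) = \left(T + \left(14 a + 2 T\right)\right) 2 a = \left(T + \left(2 T + 14 a\right)\right) 2 a = \left(3 T + 14 a\right) 2 a = 2 a \left(3 T + 14 a\right)$)
$G{\left(-5,b{\left(2 \right)} \right)} 5 = 2 \cdot 2^{2} \left(3 \left(-5\right) + 14 \cdot 2^{2}\right) 5 = 2 \cdot 4 \left(-15 + 14 \cdot 4\right) 5 = 2 \cdot 4 \left(-15 + 56\right) 5 = 2 \cdot 4 \cdot 41 \cdot 5 = 328 \cdot 5 = 1640$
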